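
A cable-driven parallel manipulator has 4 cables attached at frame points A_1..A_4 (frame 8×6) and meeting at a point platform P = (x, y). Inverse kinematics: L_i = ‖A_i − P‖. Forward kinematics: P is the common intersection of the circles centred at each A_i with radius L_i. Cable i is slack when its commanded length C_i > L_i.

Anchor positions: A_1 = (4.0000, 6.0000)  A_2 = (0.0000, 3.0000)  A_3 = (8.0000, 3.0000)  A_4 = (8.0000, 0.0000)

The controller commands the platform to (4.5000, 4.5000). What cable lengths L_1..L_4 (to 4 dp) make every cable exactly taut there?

L_1 = √((4.0000−4.5000)² + (6.0000−4.5000)²) = 1.5811
L_2 = √((0.0000−4.5000)² + (3.0000−4.5000)²) = 4.7434
L_3 = √((8.0000−4.5000)² + (3.0000−4.5000)²) = 3.8079
L_4 = √((8.0000−4.5000)² + (0.0000−4.5000)²) = 5.7009

(1.5811, 4.7434, 3.8079, 5.7009)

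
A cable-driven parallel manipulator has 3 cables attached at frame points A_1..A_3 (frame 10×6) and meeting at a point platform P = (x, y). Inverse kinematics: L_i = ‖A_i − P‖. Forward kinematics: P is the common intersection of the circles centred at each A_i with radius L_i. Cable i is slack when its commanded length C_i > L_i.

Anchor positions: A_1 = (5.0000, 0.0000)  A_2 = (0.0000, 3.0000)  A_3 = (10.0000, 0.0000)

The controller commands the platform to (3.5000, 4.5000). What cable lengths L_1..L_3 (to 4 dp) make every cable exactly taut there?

L_1 = √((5.0000−3.5000)² + (0.0000−4.5000)²) = 4.7434
L_2 = √((0.0000−3.5000)² + (3.0000−4.5000)²) = 3.8079
L_3 = √((10.0000−3.5000)² + (0.0000−4.5000)²) = 7.9057

(4.7434, 3.8079, 7.9057)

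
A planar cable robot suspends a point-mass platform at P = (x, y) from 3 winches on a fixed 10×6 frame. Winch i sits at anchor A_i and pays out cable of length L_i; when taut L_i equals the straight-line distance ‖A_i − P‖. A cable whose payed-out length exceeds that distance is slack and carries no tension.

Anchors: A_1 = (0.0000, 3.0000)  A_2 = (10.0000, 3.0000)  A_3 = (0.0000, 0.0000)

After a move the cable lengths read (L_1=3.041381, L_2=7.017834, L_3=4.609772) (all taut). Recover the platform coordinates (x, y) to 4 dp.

(3.0000, 3.5000)

circle eqns → linear via eq_j − eq_1; set q_j = A_j·A_j − L_j²
q_1 = 0.0000+9.0000−9.2500 = -0.2500
-20.0000·x + 0.0000·y = q_1−q_2 = -60.0000
0.0000·x + 6.0000·y = q_1−q_3 = 21.0000
solve first two rows → x=3.0000, y=3.5000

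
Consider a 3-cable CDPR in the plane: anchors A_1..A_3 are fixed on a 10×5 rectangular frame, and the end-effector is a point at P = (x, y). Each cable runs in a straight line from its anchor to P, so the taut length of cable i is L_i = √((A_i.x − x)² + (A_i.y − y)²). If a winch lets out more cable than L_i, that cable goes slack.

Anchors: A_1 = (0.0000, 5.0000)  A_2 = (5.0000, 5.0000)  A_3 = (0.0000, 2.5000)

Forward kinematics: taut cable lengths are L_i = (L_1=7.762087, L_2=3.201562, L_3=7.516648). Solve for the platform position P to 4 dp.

circle eqns → linear via eq_j − eq_1; set k_j = A_j·A_j − L_j²
k_1 = 0.0000+25.0000−60.2500 = -35.2500
-10.0000·x + 0.0000·y = k_1−k_2 = -75.0000
0.0000·x + 5.0000·y = k_1−k_3 = 15.0000
solve first two rows → x=7.5000, y=3.0000

(7.5000, 3.0000)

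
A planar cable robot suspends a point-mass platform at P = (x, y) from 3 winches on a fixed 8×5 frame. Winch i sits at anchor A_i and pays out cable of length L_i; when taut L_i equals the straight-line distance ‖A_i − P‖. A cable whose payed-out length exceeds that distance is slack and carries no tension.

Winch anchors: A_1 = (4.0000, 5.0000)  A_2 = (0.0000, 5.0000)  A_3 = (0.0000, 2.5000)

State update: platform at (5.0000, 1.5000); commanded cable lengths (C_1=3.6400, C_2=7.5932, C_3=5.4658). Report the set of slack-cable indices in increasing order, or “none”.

2, 3

cable 1: L_1 = ‖A_1−P‖ = 3.6401;  C_1 = 3.6400 → taut
cable 2: L_2 = ‖A_2−P‖ = 6.1033;  C_2 = 7.5932 → slack
cable 3: L_3 = ‖A_3−P‖ = 5.0990;  C_3 = 5.4658 → slack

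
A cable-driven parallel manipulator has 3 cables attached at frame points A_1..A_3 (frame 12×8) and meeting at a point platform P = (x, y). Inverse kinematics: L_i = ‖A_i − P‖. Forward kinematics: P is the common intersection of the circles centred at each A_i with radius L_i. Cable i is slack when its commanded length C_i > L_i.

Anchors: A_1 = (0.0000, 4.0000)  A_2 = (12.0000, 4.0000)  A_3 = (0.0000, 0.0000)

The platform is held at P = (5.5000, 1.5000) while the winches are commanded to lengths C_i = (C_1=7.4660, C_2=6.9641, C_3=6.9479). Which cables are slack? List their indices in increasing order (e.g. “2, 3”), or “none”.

i=1: geometric 6.0415 vs commanded 7.4660 ⇒ slack
i=2: geometric 6.9642 vs commanded 6.9641 ⇒ taut
i=3: geometric 5.7009 vs commanded 6.9479 ⇒ slack

1, 3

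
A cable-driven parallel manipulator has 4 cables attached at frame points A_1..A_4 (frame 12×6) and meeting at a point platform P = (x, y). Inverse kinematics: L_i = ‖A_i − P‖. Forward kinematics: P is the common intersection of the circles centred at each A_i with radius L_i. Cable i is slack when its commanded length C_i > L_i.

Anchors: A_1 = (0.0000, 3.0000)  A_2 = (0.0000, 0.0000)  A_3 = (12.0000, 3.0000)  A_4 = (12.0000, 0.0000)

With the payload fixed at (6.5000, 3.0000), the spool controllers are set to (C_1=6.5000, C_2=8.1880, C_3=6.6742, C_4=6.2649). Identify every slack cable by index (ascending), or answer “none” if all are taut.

i=1: geometric 6.5000 vs commanded 6.5000 ⇒ taut
i=2: geometric 7.1589 vs commanded 8.1880 ⇒ slack
i=3: geometric 5.5000 vs commanded 6.6742 ⇒ slack
i=4: geometric 6.2650 vs commanded 6.2649 ⇒ taut

2, 3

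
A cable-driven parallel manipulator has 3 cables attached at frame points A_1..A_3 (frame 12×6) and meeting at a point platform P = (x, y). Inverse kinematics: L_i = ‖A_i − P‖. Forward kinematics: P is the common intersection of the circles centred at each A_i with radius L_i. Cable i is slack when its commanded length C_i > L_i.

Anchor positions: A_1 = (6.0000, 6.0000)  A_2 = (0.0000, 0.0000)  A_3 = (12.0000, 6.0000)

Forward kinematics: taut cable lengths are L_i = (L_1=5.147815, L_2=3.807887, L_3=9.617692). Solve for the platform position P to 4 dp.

(3.5000, 1.5000)

expand ‖A_i−P‖²=L_i² and subtract eq 1 (q_i ≔ ‖A_i‖²−L_i²)
q_1 = 36.0000+36.0000−26.5000 = 45.5000
eq1−eq2 → [12.0000  12.0000]·P = 60.0000
eq1−eq3 → [-12.0000  0.0000]·P = -42.0000
2×2 solve → P = (3.5000, 1.5000)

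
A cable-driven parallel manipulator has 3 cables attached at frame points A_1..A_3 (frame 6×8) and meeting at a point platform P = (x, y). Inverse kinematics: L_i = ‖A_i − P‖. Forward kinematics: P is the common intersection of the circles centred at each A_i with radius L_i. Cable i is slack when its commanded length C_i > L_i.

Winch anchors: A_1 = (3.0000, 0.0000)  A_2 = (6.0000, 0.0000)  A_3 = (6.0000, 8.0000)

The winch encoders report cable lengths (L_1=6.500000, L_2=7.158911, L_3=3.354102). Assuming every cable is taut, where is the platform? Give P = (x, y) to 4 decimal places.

expand ‖A_i−P‖²=L_i² and subtract eq 1 (k_i ≔ ‖A_i‖²−L_i²)
k_1 = 9.0000+0.0000−42.2500 = -33.2500
eq1−eq2 → [-6.0000  0.0000]·P = -18.0000
eq1−eq3 → [-6.0000  -16.0000]·P = -122.0000
2×2 solve → P = (3.0000, 6.5000)

(3.0000, 6.5000)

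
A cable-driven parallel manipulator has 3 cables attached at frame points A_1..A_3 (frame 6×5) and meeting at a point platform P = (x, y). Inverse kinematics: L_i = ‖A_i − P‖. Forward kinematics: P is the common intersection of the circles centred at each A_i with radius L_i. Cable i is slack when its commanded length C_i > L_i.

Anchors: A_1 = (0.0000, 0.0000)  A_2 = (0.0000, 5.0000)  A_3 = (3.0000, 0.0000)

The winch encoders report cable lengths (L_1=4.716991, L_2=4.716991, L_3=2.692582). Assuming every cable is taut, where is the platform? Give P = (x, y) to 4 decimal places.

(4.0000, 2.5000)

circle eqns → linear via eq_j − eq_1; set q_j = A_j·A_j − L_j²
q_1 = 0.0000+0.0000−22.2500 = -22.2500
0.0000·x − 10.0000·y = q_1−q_2 = -25.0000
-6.0000·x + 0.0000·y = q_1−q_3 = -24.0000
solve first two rows → x=4.0000, y=2.5000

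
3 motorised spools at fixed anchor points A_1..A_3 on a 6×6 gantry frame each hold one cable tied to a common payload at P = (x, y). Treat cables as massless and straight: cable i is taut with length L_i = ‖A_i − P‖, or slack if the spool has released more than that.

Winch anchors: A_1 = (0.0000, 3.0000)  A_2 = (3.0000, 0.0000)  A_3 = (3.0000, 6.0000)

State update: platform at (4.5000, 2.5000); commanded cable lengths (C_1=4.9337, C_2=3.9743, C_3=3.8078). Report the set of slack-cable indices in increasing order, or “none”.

1, 2

i=1: geometric 4.5277 vs commanded 4.9337 ⇒ slack
i=2: geometric 2.9155 vs commanded 3.9743 ⇒ slack
i=3: geometric 3.8079 vs commanded 3.8078 ⇒ taut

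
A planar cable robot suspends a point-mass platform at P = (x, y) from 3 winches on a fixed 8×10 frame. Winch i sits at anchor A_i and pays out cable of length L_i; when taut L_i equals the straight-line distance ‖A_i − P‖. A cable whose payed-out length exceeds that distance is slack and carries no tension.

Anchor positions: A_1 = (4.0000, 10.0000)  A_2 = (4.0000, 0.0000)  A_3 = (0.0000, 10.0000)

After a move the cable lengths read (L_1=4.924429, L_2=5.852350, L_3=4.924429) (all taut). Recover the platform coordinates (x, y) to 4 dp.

expand ‖A_i−P‖²=L_i² and subtract eq 1 (q_i ≔ ‖A_i‖²−L_i²)
q_1 = 16.0000+100.0000−24.2500 = 91.7500
eq1−eq2 → [0.0000  20.0000]·P = 110.0000
eq1−eq3 → [8.0000  0.0000]·P = 16.0000
2×2 solve → P = (2.0000, 5.5000)

(2.0000, 5.5000)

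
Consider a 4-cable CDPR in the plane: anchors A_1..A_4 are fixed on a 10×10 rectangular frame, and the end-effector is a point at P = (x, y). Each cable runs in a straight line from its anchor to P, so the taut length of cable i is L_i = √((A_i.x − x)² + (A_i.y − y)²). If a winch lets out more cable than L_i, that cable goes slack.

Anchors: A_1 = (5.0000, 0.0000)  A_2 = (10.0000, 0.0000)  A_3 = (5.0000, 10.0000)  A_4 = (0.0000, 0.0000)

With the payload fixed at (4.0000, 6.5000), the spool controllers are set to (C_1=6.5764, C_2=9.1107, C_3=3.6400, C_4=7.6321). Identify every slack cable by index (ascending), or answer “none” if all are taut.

i=1: geometric 6.5765 vs commanded 6.5764 ⇒ taut
i=2: geometric 8.8459 vs commanded 9.1107 ⇒ slack
i=3: geometric 3.6401 vs commanded 3.6400 ⇒ taut
i=4: geometric 7.6322 vs commanded 7.6321 ⇒ taut

2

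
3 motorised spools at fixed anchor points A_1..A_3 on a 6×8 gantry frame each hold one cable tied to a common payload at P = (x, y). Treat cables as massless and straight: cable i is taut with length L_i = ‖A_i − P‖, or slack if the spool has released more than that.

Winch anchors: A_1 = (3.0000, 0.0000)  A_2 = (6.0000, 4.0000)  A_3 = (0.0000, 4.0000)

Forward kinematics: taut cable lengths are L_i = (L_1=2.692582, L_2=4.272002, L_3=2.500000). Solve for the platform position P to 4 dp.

circle eqns → linear via eq_j − eq_1; set k_j = A_j·A_j − L_j²
k_1 = 9.0000+0.0000−7.2500 = 1.7500
-6.0000·x − 8.0000·y = k_1−k_2 = -32.0000
6.0000·x − 8.0000·y = k_1−k_3 = -8.0000
solve first two rows → x=2.0000, y=2.5000

(2.0000, 2.5000)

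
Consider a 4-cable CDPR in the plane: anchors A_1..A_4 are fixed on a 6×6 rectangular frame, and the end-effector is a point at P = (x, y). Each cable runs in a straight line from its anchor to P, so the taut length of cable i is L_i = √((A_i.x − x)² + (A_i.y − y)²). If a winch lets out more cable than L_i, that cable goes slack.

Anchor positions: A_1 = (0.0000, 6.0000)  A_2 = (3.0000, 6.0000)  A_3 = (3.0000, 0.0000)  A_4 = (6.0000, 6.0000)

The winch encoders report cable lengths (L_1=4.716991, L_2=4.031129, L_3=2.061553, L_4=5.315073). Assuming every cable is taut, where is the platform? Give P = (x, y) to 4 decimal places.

(2.5000, 2.0000)

expand ‖A_i−P‖²=L_i² and subtract eq 1 (q_i ≔ ‖A_i‖²−L_i²)
q_1 = 0.0000+36.0000−22.2500 = 13.7500
eq1−eq2 → [-6.0000  0.0000]·P = -15.0000
eq1−eq3 → [-6.0000  12.0000]·P = 9.0000
eq1−eq4 → [-12.0000  0.0000]·P = -30.0000
2×2 solve → P = (2.5000, 2.0000)
check cable 4: ‖A_4−P‖² = 28.2500 ≈ L_4² = 28.2500 ✓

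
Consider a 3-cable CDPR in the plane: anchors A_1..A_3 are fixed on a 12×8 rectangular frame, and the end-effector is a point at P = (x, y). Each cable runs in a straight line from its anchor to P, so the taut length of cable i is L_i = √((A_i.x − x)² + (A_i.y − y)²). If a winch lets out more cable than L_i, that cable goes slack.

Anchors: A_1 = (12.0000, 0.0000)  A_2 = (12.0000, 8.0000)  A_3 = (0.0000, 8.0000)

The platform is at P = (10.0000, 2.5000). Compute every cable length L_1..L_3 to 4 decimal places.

(3.2016, 5.8523, 11.4127)

L_1: Δ = A_1−P = (2.0000, -2.5000) → ‖Δ‖ = √10.2500 = 3.2016
L_2: Δ = A_2−P = (2.0000, 5.5000) → ‖Δ‖ = √34.2500 = 5.8523
L_3: Δ = A_3−P = (-10.0000, 5.5000) → ‖Δ‖ = √130.2500 = 11.4127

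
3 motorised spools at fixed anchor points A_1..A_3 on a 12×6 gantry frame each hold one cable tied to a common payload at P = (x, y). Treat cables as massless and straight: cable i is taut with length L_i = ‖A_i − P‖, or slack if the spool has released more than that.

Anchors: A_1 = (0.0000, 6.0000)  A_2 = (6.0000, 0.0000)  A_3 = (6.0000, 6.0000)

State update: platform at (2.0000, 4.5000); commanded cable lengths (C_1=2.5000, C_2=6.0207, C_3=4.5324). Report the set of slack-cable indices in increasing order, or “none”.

i=1: geometric 2.5000 vs commanded 2.5000 ⇒ taut
i=2: geometric 6.0208 vs commanded 6.0207 ⇒ taut
i=3: geometric 4.2720 vs commanded 4.5324 ⇒ slack

3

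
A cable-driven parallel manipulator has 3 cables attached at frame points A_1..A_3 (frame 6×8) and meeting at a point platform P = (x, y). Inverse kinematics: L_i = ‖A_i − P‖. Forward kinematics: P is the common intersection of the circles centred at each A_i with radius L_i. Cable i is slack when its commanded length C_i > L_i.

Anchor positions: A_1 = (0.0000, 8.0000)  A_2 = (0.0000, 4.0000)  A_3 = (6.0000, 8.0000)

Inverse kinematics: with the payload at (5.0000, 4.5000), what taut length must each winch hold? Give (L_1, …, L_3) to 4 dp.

L_1 = √((0.0000−5.0000)² + (8.0000−4.5000)²) = 6.1033
L_2 = √((0.0000−5.0000)² + (4.0000−4.5000)²) = 5.0249
L_3 = √((6.0000−5.0000)² + (8.0000−4.5000)²) = 3.6401

(6.1033, 5.0249, 3.6401)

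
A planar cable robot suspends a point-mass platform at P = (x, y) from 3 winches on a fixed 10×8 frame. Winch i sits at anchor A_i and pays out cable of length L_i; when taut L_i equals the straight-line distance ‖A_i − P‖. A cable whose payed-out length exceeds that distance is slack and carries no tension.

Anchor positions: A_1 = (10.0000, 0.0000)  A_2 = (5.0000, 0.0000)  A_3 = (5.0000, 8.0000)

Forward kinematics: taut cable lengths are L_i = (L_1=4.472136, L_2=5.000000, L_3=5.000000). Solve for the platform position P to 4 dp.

(8.0000, 4.0000)

circle eqns → linear via eq_j − eq_1; set q_j = A_j·A_j − L_j²
q_1 = 100.0000+0.0000−20.0000 = 80.0000
10.0000·x + 0.0000·y = q_1−q_2 = 80.0000
10.0000·x − 16.0000·y = q_1−q_3 = 16.0000
solve first two rows → x=8.0000, y=4.0000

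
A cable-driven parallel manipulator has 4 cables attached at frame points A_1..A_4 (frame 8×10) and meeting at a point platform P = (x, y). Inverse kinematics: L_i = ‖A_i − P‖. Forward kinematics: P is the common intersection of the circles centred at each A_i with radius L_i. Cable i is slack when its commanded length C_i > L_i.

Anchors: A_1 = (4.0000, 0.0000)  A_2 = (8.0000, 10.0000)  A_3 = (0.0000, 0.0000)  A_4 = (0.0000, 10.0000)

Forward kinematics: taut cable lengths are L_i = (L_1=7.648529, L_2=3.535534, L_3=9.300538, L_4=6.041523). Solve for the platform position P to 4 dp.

each cable: (A_i−P)·(A_i−P) = L_i²; let c_i = ‖A_i‖²−L_i²
c_1 = 16.0000+0.0000−58.5000 = -42.5000
row 1: -8.0000x − 20.0000y = -194.0000  (c_2=151.5000)
row 2: 8.0000x + 0.0000y = 44.0000  (c_3=-86.5000)
row 3: 8.0000x − 20.0000y = -106.0000  (c_4=63.5000)
Cramer on rows 1–2 → x = 5.5000, y = 7.5000
check cable 4: ‖A_4−P‖² = 36.5000 ≈ L_4² = 36.5000 ✓

(5.5000, 7.5000)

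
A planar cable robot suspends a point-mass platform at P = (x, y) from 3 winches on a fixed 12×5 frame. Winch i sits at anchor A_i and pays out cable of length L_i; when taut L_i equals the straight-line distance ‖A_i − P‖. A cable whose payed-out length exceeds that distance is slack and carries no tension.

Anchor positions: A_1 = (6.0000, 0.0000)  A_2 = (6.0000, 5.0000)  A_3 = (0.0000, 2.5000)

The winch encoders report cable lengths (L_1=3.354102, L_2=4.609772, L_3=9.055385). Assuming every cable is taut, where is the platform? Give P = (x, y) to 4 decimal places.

(9.0000, 1.5000)

each cable: (A_i−P)·(A_i−P) = L_i²; let q_i = ‖A_i‖²−L_i²
q_1 = 36.0000+0.0000−11.2500 = 24.7500
row 1: 0.0000x − 10.0000y = -15.0000  (q_2=39.7500)
row 2: 12.0000x − 5.0000y = 100.5000  (q_3=-75.7500)
Cramer on rows 1–2 → x = 9.0000, y = 1.5000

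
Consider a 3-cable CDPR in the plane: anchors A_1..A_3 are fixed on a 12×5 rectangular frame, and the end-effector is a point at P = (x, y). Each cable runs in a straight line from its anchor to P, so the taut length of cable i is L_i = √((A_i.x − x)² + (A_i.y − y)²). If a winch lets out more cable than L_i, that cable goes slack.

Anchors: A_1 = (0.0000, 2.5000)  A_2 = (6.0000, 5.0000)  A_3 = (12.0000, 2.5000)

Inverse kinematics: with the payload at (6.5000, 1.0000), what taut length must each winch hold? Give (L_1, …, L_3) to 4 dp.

(6.6708, 4.0311, 5.7009)

L_1: Δ = A_1−P = (-6.5000, 1.5000) → ‖Δ‖ = √44.5000 = 6.6708
L_2: Δ = A_2−P = (-0.5000, 4.0000) → ‖Δ‖ = √16.2500 = 4.0311
L_3: Δ = A_3−P = (5.5000, 1.5000) → ‖Δ‖ = √32.5000 = 5.7009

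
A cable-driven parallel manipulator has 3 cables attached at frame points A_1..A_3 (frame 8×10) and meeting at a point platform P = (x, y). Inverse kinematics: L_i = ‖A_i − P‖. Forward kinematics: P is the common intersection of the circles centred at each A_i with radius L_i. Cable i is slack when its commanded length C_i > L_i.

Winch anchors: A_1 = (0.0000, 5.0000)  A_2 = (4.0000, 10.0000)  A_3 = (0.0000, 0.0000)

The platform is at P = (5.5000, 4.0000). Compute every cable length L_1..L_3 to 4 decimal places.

(5.5902, 6.1847, 6.8007)

L_1: Δ = A_1−P = (-5.5000, 1.0000) → ‖Δ‖ = √31.2500 = 5.5902
L_2: Δ = A_2−P = (-1.5000, 6.0000) → ‖Δ‖ = √38.2500 = 6.1847
L_3: Δ = A_3−P = (-5.5000, -4.0000) → ‖Δ‖ = √46.2500 = 6.8007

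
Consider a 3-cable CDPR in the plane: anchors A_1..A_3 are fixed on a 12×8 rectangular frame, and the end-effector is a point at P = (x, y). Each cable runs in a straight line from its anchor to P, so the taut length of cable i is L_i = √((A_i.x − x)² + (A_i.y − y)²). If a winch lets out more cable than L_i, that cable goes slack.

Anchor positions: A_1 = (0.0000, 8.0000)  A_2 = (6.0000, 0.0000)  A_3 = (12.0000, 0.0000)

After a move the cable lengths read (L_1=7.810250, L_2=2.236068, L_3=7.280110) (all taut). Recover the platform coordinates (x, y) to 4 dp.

(5.0000, 2.0000)

each cable: (A_i−P)·(A_i−P) = L_i²; let q_i = ‖A_i‖²−L_i²
q_1 = 0.0000+64.0000−61.0000 = 3.0000
row 1: -12.0000x + 16.0000y = -28.0000  (q_2=31.0000)
row 2: -24.0000x + 16.0000y = -88.0000  (q_3=91.0000)
Cramer on rows 1–2 → x = 5.0000, y = 2.0000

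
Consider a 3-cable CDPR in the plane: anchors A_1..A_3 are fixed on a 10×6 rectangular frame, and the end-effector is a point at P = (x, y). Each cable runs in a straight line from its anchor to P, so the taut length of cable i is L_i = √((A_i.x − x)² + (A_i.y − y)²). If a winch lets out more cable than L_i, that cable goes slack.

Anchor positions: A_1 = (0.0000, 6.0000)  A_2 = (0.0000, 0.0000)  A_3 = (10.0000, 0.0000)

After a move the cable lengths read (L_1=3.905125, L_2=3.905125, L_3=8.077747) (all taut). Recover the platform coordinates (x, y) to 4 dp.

expand ‖A_i−P‖²=L_i² and subtract eq 1 (c_i ≔ ‖A_i‖²−L_i²)
c_1 = 0.0000+36.0000−15.2500 = 20.7500
eq1−eq2 → [0.0000  12.0000]·P = 36.0000
eq1−eq3 → [-20.0000  12.0000]·P = -14.0000
2×2 solve → P = (2.5000, 3.0000)

(2.5000, 3.0000)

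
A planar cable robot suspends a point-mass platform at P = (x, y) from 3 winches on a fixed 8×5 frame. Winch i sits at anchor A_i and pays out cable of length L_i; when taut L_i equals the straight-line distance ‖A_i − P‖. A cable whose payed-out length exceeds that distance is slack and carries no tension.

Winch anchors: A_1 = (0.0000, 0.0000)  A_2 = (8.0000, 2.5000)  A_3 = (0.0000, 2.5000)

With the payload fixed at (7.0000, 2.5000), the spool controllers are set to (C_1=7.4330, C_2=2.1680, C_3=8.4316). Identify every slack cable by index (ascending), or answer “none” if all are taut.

cable 1: L_1 = ‖A_1−P‖ = 7.4330;  C_1 = 7.4330 → taut
cable 2: L_2 = ‖A_2−P‖ = 1.0000;  C_2 = 2.1680 → slack
cable 3: L_3 = ‖A_3−P‖ = 7.0000;  C_3 = 8.4316 → slack

2, 3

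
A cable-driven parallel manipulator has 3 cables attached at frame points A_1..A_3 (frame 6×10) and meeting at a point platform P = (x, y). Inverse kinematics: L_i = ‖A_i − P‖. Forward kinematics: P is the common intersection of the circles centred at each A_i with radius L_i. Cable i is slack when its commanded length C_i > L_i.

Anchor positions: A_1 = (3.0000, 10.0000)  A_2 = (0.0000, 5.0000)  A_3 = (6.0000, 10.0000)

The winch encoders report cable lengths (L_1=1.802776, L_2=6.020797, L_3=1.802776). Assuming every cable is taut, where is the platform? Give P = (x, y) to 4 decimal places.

(4.5000, 9.0000)

expand ‖A_i−P‖²=L_i² and subtract eq 1 (c_i ≔ ‖A_i‖²−L_i²)
c_1 = 9.0000+100.0000−3.2500 = 105.7500
eq1−eq2 → [6.0000  10.0000]·P = 117.0000
eq1−eq3 → [-6.0000  0.0000]·P = -27.0000
2×2 solve → P = (4.5000, 9.0000)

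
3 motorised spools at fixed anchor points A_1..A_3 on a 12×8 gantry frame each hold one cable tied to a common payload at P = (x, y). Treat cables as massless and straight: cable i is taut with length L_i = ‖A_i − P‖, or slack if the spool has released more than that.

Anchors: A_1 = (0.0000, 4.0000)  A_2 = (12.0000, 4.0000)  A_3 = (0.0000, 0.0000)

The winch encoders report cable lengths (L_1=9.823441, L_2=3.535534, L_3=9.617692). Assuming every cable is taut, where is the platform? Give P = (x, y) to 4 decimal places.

(9.5000, 1.5000)

each cable: (A_i−P)·(A_i−P) = L_i²; let q_i = ‖A_i‖²−L_i²
q_1 = 0.0000+16.0000−96.5000 = -80.5000
row 1: -24.0000x + 0.0000y = -228.0000  (q_2=147.5000)
row 2: 0.0000x + 8.0000y = 12.0000  (q_3=-92.5000)
Cramer on rows 1–2 → x = 9.5000, y = 1.5000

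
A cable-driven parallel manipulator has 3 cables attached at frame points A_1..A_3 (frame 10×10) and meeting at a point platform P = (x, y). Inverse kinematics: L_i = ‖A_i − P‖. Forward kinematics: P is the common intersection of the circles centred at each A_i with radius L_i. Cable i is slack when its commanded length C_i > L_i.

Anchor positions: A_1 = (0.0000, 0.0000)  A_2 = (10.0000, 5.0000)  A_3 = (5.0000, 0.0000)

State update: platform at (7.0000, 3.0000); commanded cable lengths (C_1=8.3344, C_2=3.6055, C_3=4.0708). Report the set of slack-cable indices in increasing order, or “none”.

1, 3

cable 1: L_1 = ‖A_1−P‖ = 7.6158;  C_1 = 8.3344 → slack
cable 2: L_2 = ‖A_2−P‖ = 3.6056;  C_2 = 3.6055 → taut
cable 3: L_3 = ‖A_3−P‖ = 3.6056;  C_3 = 4.0708 → slack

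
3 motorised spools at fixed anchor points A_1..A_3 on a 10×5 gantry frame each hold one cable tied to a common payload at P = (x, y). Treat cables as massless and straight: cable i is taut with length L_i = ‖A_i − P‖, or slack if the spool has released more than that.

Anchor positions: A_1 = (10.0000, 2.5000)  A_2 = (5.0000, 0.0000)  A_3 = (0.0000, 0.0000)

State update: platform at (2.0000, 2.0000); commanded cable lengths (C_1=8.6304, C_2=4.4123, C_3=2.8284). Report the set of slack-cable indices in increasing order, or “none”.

1, 2

cable 1: L_1 = ‖A_1−P‖ = 8.0156;  C_1 = 8.6304 → slack
cable 2: L_2 = ‖A_2−P‖ = 3.6056;  C_2 = 4.4123 → slack
cable 3: L_3 = ‖A_3−P‖ = 2.8284;  C_3 = 2.8284 → taut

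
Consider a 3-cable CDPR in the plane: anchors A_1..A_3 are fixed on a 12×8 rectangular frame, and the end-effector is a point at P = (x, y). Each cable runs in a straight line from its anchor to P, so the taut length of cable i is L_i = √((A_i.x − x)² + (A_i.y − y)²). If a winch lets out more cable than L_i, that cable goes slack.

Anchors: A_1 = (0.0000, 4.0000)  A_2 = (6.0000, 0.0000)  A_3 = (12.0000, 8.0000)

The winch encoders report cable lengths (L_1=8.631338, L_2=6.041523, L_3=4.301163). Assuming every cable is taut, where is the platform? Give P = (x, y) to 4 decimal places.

(8.5000, 5.5000)

circle eqns → linear via eq_j − eq_1; set q_j = A_j·A_j − L_j²
q_1 = 0.0000+16.0000−74.5000 = -58.5000
-12.0000·x + 8.0000·y = q_1−q_2 = -58.0000
-24.0000·x − 8.0000·y = q_1−q_3 = -248.0000
solve first two rows → x=8.5000, y=5.5000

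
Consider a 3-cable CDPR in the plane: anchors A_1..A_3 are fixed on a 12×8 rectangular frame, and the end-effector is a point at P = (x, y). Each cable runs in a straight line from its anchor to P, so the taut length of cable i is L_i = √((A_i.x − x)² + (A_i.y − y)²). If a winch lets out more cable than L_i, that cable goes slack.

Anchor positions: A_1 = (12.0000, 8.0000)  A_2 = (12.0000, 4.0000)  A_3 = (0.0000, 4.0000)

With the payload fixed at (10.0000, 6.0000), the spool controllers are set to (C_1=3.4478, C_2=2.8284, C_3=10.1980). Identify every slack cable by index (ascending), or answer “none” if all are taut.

1

cable 1: L_1 = ‖A_1−P‖ = 2.8284;  C_1 = 3.4478 → slack
cable 2: L_2 = ‖A_2−P‖ = 2.8284;  C_2 = 2.8284 → taut
cable 3: L_3 = ‖A_3−P‖ = 10.1980;  C_3 = 10.1980 → taut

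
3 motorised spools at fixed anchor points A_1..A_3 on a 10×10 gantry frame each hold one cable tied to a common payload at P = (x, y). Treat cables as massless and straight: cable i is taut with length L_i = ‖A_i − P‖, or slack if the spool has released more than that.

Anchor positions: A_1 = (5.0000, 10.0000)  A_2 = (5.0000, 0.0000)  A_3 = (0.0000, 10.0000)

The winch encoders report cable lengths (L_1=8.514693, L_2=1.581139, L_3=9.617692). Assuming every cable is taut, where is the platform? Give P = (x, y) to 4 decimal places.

each cable: (A_i−P)·(A_i−P) = L_i²; let c_i = ‖A_i‖²−L_i²
c_1 = 25.0000+100.0000−72.5000 = 52.5000
row 1: 0.0000x + 20.0000y = 30.0000  (c_2=22.5000)
row 2: 10.0000x + 0.0000y = 45.0000  (c_3=7.5000)
Cramer on rows 1–2 → x = 4.5000, y = 1.5000

(4.5000, 1.5000)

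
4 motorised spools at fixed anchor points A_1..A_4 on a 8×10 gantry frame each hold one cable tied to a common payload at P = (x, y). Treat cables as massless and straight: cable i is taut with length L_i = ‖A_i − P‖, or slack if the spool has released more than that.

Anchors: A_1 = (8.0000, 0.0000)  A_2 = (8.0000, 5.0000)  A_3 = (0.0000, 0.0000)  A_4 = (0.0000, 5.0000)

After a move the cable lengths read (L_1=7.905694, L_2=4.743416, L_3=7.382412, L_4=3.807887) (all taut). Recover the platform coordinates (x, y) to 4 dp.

(3.5000, 6.5000)

each cable: (A_i−P)·(A_i−P) = L_i²; let q_i = ‖A_i‖²−L_i²
q_1 = 64.0000+0.0000−62.5000 = 1.5000
row 1: 0.0000x − 10.0000y = -65.0000  (q_2=66.5000)
row 2: 16.0000x + 0.0000y = 56.0000  (q_3=-54.5000)
row 3: 16.0000x − 10.0000y = -9.0000  (q_4=10.5000)
Cramer on rows 1–2 → x = 3.5000, y = 6.5000
check cable 4: ‖A_4−P‖² = 14.5000 ≈ L_4² = 14.5000 ✓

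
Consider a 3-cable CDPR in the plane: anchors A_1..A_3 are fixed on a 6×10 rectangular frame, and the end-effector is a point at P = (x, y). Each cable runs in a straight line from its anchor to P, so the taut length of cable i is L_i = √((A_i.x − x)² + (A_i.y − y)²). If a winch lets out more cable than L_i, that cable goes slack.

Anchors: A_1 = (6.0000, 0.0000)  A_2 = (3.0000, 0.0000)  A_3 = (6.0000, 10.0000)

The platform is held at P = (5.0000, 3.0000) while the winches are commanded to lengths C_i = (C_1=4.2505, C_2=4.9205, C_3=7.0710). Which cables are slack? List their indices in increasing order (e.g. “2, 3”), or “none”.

cable 1: √((1.0000)²+(-3.0000)²)=3.1623, C_1=4.2505: slack
cable 2: √((-2.0000)²+(-3.0000)²)=3.6056, C_2=4.9205: slack
cable 3: √((1.0000)²+(7.0000)²)=7.0711, C_3=7.0710: taut

1, 2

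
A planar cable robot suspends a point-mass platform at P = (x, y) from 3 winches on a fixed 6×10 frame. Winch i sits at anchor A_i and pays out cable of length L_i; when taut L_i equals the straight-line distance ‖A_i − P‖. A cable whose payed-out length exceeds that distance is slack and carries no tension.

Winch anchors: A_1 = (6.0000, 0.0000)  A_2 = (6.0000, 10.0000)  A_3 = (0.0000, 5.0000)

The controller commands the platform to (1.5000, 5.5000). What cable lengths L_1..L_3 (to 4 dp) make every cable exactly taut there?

(7.1063, 6.3640, 1.5811)

L_1: Δ = A_1−P = (4.5000, -5.5000) → ‖Δ‖ = √50.5000 = 7.1063
L_2: Δ = A_2−P = (4.5000, 4.5000) → ‖Δ‖ = √40.5000 = 6.3640
L_3: Δ = A_3−P = (-1.5000, -0.5000) → ‖Δ‖ = √2.5000 = 1.5811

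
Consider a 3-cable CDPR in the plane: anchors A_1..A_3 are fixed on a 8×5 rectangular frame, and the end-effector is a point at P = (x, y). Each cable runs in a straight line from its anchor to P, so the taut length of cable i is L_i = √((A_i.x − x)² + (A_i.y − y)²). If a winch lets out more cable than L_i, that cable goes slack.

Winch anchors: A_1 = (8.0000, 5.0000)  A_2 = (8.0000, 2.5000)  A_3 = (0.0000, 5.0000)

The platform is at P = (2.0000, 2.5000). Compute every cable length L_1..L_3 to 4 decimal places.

(6.5000, 6.0000, 3.2016)

L_1: Δ = A_1−P = (6.0000, 2.5000) → ‖Δ‖ = √42.2500 = 6.5000
L_2: Δ = A_2−P = (6.0000, 0.0000) → ‖Δ‖ = √36.0000 = 6.0000
L_3: Δ = A_3−P = (-2.0000, 2.5000) → ‖Δ‖ = √10.2500 = 3.2016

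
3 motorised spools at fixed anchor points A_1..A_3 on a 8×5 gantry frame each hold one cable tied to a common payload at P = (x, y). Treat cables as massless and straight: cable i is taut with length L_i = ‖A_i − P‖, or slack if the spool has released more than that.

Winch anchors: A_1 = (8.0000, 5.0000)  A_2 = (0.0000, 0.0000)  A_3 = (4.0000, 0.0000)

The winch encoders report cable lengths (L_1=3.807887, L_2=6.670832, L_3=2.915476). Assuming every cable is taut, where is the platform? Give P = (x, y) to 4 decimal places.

(6.5000, 1.5000)

expand ‖A_i−P‖²=L_i² and subtract eq 1 (q_i ≔ ‖A_i‖²−L_i²)
q_1 = 64.0000+25.0000−14.5000 = 74.5000
eq1−eq2 → [16.0000  10.0000]·P = 119.0000
eq1−eq3 → [8.0000  10.0000]·P = 67.0000
2×2 solve → P = (6.5000, 1.5000)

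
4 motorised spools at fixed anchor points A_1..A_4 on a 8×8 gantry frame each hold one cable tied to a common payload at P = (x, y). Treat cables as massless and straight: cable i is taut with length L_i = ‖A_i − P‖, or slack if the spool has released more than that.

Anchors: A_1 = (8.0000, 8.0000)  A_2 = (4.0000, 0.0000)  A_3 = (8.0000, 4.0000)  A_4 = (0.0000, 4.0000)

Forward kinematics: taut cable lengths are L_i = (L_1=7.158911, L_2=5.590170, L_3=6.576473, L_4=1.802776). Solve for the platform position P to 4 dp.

(1.5000, 5.0000)

circle eqns → linear via eq_j − eq_1; set k_j = A_j·A_j − L_j²
k_1 = 64.0000+64.0000−51.2500 = 76.7500
8.0000·x + 16.0000·y = k_1−k_2 = 92.0000
0.0000·x + 8.0000·y = k_1−k_3 = 40.0000
16.0000·x + 8.0000·y = k_1−k_4 = 64.0000
solve first two rows → x=1.5000, y=5.0000
check cable 4: ‖A_4−P‖² = 3.2500 ≈ L_4² = 3.2500 ✓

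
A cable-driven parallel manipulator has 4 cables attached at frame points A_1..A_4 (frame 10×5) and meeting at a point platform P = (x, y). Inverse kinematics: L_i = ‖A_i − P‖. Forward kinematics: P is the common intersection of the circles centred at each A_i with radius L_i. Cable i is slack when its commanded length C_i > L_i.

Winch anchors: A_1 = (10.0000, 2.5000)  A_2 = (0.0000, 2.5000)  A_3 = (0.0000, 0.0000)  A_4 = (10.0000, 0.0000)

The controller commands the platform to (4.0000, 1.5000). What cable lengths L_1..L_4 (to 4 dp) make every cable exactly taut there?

L_1 = √((10.0000−4.0000)² + (2.5000−1.5000)²) = 6.0828
L_2 = √((0.0000−4.0000)² + (2.5000−1.5000)²) = 4.1231
L_3 = √((0.0000−4.0000)² + (0.0000−1.5000)²) = 4.2720
L_4 = √((10.0000−4.0000)² + (0.0000−1.5000)²) = 6.1847

(6.0828, 4.1231, 4.2720, 6.1847)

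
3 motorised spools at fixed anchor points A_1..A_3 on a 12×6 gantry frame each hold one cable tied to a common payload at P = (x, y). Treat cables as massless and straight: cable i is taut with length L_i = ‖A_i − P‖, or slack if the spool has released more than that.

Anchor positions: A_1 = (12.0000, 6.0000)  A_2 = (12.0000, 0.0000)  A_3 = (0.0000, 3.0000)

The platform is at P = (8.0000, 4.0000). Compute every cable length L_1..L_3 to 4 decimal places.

cable 1: Δx=4.0000, Δy=2.0000; L_1 = √(Δx²+Δy²) = 4.4721
cable 2: Δx=4.0000, Δy=-4.0000; L_2 = √(Δx²+Δy²) = 5.6569
cable 3: Δx=-8.0000, Δy=-1.0000; L_3 = √(Δx²+Δy²) = 8.0623

(4.4721, 5.6569, 8.0623)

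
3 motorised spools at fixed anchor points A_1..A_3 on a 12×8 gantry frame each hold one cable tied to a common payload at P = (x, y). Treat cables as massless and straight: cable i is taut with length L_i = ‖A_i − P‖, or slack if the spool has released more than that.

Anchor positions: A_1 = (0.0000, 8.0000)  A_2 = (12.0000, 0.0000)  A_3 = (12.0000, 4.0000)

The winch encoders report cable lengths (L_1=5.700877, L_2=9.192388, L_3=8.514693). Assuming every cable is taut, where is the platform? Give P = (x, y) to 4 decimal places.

(3.5000, 3.5000)

expand ‖A_i−P‖²=L_i² and subtract eq 1 (q_i ≔ ‖A_i‖²−L_i²)
q_1 = 0.0000+64.0000−32.5000 = 31.5000
eq1−eq2 → [-24.0000  16.0000]·P = -28.0000
eq1−eq3 → [-24.0000  8.0000]·P = -56.0000
2×2 solve → P = (3.5000, 3.5000)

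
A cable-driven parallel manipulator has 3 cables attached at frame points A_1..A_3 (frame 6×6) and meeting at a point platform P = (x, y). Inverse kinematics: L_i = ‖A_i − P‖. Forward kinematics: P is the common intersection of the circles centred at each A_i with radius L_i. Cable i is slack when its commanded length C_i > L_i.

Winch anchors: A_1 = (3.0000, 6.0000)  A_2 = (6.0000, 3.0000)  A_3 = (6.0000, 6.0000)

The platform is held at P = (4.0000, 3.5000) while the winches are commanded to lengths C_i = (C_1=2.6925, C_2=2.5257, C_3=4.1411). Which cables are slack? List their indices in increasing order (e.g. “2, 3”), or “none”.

2, 3

i=1: geometric 2.6926 vs commanded 2.6925 ⇒ taut
i=2: geometric 2.0616 vs commanded 2.5257 ⇒ slack
i=3: geometric 3.2016 vs commanded 4.1411 ⇒ slack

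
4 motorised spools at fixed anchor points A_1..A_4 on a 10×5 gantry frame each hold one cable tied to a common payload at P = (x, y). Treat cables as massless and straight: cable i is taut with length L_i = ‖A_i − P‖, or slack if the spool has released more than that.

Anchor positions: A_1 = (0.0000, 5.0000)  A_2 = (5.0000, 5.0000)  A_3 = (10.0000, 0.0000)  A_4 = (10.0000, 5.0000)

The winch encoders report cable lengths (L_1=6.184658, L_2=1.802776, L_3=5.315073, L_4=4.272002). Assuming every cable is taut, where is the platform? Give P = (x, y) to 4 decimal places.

expand ‖A_i−P‖²=L_i² and subtract eq 1 (c_i ≔ ‖A_i‖²−L_i²)
c_1 = 0.0000+25.0000−38.2500 = -13.2500
eq1−eq2 → [-10.0000  0.0000]·P = -60.0000
eq1−eq3 → [-20.0000  10.0000]·P = -85.0000
eq1−eq4 → [-20.0000  0.0000]·P = -120.0000
2×2 solve → P = (6.0000, 3.5000)
check cable 4: ‖A_4−P‖² = 18.2500 ≈ L_4² = 18.2500 ✓

(6.0000, 3.5000)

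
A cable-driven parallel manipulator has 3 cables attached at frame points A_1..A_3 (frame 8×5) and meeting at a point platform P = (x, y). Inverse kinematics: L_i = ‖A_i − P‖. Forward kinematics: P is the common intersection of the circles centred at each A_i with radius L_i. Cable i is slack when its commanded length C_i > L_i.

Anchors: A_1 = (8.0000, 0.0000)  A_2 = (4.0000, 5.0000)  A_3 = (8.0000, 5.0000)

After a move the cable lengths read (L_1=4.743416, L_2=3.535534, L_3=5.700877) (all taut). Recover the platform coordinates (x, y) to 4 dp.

circle eqns → linear via eq_j − eq_1; set q_j = A_j·A_j − L_j²
q_1 = 64.0000+0.0000−22.5000 = 41.5000
8.0000·x − 10.0000·y = q_1−q_2 = 13.0000
0.0000·x − 10.0000·y = q_1−q_3 = -15.0000
solve first two rows → x=3.5000, y=1.5000

(3.5000, 1.5000)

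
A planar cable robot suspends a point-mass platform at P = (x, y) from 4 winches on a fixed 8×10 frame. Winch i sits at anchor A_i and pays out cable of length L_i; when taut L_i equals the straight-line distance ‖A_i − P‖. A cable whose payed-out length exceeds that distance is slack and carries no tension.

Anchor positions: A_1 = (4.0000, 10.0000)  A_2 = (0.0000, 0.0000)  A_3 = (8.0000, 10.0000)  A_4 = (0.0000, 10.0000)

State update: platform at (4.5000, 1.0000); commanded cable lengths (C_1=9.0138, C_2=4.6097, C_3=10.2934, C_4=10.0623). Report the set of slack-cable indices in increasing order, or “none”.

i=1: geometric 9.0139 vs commanded 9.0138 ⇒ taut
i=2: geometric 4.6098 vs commanded 4.6097 ⇒ taut
i=3: geometric 9.6566 vs commanded 10.2934 ⇒ slack
i=4: geometric 10.0623 vs commanded 10.0623 ⇒ taut

3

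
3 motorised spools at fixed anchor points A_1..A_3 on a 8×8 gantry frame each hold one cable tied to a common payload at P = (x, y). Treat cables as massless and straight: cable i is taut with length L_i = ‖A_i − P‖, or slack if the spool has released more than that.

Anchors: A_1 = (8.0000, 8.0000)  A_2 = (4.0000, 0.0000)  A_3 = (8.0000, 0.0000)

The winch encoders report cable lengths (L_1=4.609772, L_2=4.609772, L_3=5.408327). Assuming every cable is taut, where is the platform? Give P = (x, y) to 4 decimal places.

(5.0000, 4.5000)

circle eqns → linear via eq_j − eq_1; set q_j = A_j·A_j − L_j²
q_1 = 64.0000+64.0000−21.2500 = 106.7500
8.0000·x + 16.0000·y = q_1−q_2 = 112.0000
0.0000·x + 16.0000·y = q_1−q_3 = 72.0000
solve first two rows → x=5.0000, y=4.5000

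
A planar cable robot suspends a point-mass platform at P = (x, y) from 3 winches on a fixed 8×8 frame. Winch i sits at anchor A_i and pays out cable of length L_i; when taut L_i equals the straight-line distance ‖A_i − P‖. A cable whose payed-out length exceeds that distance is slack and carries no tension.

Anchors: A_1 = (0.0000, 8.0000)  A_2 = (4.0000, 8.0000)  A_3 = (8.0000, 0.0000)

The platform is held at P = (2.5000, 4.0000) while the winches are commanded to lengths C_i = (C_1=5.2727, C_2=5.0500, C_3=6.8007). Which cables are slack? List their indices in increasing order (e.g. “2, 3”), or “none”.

cable 1: L_1 = ‖A_1−P‖ = 4.7170;  C_1 = 5.2727 → slack
cable 2: L_2 = ‖A_2−P‖ = 4.2720;  C_2 = 5.0500 → slack
cable 3: L_3 = ‖A_3−P‖ = 6.8007;  C_3 = 6.8007 → taut

1, 2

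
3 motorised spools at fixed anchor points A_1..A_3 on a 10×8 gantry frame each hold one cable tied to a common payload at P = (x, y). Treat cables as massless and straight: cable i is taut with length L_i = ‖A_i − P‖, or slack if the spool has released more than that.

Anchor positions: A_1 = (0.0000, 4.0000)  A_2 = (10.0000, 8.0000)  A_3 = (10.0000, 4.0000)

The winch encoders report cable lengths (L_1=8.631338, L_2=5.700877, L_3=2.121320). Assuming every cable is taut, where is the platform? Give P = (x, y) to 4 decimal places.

(8.5000, 2.5000)

expand ‖A_i−P‖²=L_i² and subtract eq 1 (k_i ≔ ‖A_i‖²−L_i²)
k_1 = 0.0000+16.0000−74.5000 = -58.5000
eq1−eq2 → [-20.0000  -8.0000]·P = -190.0000
eq1−eq3 → [-20.0000  0.0000]·P = -170.0000
2×2 solve → P = (8.5000, 2.5000)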